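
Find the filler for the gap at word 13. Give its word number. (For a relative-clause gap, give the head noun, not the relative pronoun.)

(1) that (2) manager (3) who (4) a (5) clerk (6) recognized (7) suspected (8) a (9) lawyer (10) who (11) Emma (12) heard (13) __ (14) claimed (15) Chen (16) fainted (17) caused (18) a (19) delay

9

The gap at 13 is the subject of "claimed", inside a relative clause.
The relative pronoun is "who" (word 10); it is bound by the head noun immediately before it.
Its filler is the head noun "lawyer", at word 9.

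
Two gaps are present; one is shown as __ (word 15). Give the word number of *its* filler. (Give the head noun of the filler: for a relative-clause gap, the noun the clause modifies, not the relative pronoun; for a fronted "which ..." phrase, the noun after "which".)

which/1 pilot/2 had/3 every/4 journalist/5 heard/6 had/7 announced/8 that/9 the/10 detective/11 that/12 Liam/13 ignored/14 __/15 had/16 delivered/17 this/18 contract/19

11

The marked gap is inside the relative clause, the direct object of "ignored".
Its filler is the head noun "detective" (via "that"), at word 11.
(The other dependency links word 2 to a gap after word 6.)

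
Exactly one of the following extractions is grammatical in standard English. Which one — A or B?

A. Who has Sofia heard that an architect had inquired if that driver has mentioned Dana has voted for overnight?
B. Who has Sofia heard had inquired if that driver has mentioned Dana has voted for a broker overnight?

B

In A, the wh-phrase is extracted from inside a wh-island (introduced by "if"), which blocks movement.
In B, the extraction path crosses only that-complement boundaries, which are transparent.
So B is grammatical.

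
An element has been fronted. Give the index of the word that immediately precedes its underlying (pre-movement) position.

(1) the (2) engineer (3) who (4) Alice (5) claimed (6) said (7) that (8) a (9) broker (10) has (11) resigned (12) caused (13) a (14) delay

5

The displaced element is "the engineer" (word 2).
It is linked across 1 clause boundary (Ø).
It functions as the subject of "said", so the gap sits immediately after word 5 ("claimed").
Base order: Alice claimed that the engineer said that a broker has resigned.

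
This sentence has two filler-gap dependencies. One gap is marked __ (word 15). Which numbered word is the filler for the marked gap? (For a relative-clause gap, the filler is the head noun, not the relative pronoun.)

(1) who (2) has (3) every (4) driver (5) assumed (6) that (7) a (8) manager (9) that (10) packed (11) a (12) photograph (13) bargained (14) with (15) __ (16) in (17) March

1

The marked gap is the object of the preposition "with" of "bargained".
Its filler is the fronted wh-phrase "who", at word 1.
(The other dependency links word 8 to a gap after word 9.)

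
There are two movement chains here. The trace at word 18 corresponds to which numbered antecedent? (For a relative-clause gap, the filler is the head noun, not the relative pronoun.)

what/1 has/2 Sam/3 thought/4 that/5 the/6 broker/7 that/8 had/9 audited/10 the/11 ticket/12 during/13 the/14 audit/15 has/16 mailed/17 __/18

1

The marked gap is the direct object of "mailed".
Its filler is the fronted wh-phrase "what", at word 1.
(The other dependency links word 7 to a gap after word 8.)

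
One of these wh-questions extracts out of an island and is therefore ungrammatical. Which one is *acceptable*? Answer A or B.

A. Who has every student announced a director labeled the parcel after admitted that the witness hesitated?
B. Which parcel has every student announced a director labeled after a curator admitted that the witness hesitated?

B

In A, the wh-phrase is extracted from inside an adjunct island (introduced by "after"), which blocks movement.
In B, the extraction path crosses only that-complement boundaries, which are transparent.
So B is grammatical.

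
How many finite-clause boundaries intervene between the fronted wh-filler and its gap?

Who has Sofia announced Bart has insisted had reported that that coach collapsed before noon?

2

"who" is extracted from the subject of "reported".
Boundaries crossed, outermost first: [Ø], [Ø] — 2 in total.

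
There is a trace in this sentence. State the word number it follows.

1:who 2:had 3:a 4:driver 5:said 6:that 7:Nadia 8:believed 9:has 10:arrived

The displaced element is "who" (word 1).
It is linked across 2 clause boundaries (that → Ø).
It functions as the subject of "arrived", so the gap sits immediately after word 8 ("believed").
Base order: A driver had said that Nadia believed that who has arrived.

8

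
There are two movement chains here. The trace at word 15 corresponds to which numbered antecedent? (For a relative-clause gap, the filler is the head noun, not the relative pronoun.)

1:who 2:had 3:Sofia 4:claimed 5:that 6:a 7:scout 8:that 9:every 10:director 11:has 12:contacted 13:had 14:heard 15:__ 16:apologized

1

The marked gap is the subject of "apologized".
Its filler is the fronted wh-phrase "who", at word 1.
(The other dependency links word 7 to a gap after word 12.)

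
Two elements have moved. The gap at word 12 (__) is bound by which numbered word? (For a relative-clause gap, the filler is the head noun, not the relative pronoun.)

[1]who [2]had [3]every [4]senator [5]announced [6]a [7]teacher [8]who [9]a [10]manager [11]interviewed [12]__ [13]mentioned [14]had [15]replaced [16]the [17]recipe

7

The marked gap is inside the relative clause, the direct object of "interviewed".
Its filler is the head noun "teacher" (via "who"), at word 7.
(The other dependency links word 1 to a gap after word 13.)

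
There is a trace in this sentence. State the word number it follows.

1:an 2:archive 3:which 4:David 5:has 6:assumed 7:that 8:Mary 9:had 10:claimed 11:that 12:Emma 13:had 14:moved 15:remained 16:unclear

14

The displaced element is "an archive" (word 2).
It is linked across 2 clause boundaries (that → that).
It functions as the direct object of "moved", so the gap sits immediately after word 14 ("moved").
Base order: David has assumed that Mary had claimed that Emma had moved an archive.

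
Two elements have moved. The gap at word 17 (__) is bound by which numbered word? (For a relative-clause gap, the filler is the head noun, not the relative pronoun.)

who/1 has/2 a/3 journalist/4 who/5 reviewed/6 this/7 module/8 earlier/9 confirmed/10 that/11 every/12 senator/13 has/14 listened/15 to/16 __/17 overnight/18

1

The marked gap is the object of the preposition "to" of "listened".
Its filler is the fronted wh-phrase "who", at word 1.
(The other dependency links word 4 to a gap after word 5.)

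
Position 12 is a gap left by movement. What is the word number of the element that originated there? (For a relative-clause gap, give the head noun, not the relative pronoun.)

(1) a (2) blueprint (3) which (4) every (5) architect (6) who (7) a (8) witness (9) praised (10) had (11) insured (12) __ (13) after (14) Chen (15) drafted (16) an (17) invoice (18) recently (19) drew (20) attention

The gap at 12 is the object of "insured", inside a relative clause.
The relative pronoun is "which" (word 3); it is bound by the head noun immediately before it.
Its filler is the head noun "blueprint", at word 2.

2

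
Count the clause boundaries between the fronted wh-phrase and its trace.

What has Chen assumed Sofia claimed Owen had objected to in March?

2

"what" is extracted from the PP object of "objected".
Boundaries crossed, outermost first: [Ø], [Ø] — 2 in total.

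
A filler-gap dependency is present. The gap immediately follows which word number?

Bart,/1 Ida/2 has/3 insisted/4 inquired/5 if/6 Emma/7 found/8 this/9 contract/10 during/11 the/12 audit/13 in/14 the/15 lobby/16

4

The displaced element is "Bart" (word 1).
It is linked across 1 clause boundary (Ø).
It functions as the subject of "inquired", so the gap sits immediately after word 4 ("insisted").
Base order: Ida has insisted Bart inquired if Emma found this contract during the audit in the lobby.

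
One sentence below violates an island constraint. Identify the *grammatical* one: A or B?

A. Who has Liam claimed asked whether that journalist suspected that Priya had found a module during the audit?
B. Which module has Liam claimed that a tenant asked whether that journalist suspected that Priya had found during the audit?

In B, the wh-phrase is extracted from inside a wh-island (introduced by "whether"), which blocks movement.
In A, the extraction path crosses only that-complement boundaries, which are transparent.
So A is grammatical.

A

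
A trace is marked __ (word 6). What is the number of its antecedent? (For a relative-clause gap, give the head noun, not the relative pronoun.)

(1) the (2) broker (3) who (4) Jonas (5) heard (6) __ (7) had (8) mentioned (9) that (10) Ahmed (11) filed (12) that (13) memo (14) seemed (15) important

The gap at 6 is the subject of "mentioned", inside a relative clause.
The relative pronoun is "who" (word 3); it is bound by the head noun immediately before it.
Its filler is the head noun "broker", at word 2.

2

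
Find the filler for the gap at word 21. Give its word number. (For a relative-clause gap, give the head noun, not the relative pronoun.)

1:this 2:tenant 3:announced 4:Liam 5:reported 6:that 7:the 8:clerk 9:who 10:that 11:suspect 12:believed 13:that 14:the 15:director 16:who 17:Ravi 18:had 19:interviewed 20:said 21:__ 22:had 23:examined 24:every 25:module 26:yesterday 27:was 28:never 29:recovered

8

The gap at 21 is the subject of "examined", inside a relative clause.
The relative pronoun is "who" (word 9); it is bound by the head noun immediately before it.
Its filler is the head noun "clerk", at word 8.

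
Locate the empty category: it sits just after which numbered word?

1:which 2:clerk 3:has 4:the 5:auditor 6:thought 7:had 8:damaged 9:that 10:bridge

The displaced element is "which clerk" (word 2).
It is linked across 1 clause boundary (Ø).
It functions as the subject of "damaged", so the gap sits immediately after word 6 ("thought").
Base order: The auditor has thought that which clerk had damaged that bridge.

6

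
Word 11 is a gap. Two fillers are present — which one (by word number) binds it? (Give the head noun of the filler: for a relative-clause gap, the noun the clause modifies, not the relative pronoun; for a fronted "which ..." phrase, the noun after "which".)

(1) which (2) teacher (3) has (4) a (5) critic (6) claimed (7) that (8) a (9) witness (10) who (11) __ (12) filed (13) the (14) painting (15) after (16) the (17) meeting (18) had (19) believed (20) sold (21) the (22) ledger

9

The marked gap is inside the relative clause, the subject of "filed".
Its filler is the head noun "witness" (via "who"), at word 9.
(The other dependency links word 2 to a gap after word 19.)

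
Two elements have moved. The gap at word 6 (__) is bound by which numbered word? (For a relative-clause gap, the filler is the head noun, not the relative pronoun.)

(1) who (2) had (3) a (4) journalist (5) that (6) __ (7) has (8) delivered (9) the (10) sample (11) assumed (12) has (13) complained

4

The marked gap is inside the relative clause, the subject of "delivered".
Its filler is the head noun "journalist" (via "that"), at word 4.
(The other dependency links word 1 to a gap after word 11.)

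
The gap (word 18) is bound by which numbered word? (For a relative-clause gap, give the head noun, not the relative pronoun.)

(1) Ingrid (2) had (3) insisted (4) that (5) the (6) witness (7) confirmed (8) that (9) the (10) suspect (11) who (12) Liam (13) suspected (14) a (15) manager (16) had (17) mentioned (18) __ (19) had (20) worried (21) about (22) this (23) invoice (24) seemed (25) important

10

The gap at 18 is the subject of "worried", inside a relative clause.
The relative pronoun is "who" (word 11); it is bound by the head noun immediately before it.
Its filler is the head noun "suspect", at word 10.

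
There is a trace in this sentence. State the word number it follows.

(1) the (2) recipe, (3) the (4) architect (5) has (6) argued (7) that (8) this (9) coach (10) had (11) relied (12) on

12

The displaced element is "the recipe" (word 2).
It is linked across 1 clause boundary (that).
It functions as the object of the preposition "on" of "relied", so the gap sits immediately after word 12 ("on").
Base order: The architect has argued that this coach had relied on the recipe.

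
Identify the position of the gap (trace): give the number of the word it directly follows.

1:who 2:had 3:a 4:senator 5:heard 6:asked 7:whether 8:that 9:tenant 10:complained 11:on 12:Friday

The displaced element is "who" (word 1).
It is linked across 1 clause boundary (Ø).
It functions as the subject of "asked", so the gap sits immediately after word 5 ("heard").
Base order: A senator had heard that who asked whether that tenant complained on Friday.

5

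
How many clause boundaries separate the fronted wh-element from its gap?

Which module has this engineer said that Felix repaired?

1

"which module" is extracted from the object of "repaired".
Boundaries crossed, outermost first: [that] — 1 in total.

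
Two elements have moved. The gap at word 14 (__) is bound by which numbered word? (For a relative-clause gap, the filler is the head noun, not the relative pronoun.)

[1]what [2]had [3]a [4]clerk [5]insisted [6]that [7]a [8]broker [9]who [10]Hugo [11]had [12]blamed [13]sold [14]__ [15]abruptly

1

The marked gap is the direct object of "sold".
Its filler is the fronted wh-phrase "what", at word 1.
(The other dependency links word 8 to a gap after word 12.)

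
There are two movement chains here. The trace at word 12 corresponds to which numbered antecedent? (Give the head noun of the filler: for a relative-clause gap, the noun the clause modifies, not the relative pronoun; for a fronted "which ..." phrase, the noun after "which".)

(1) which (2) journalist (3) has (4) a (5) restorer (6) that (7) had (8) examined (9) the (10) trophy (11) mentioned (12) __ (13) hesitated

The marked gap is the subject of "hesitated".
Its filler is the fronted wh-phrase "which journalist", at word 2.
(The other dependency links word 5 to a gap after word 6.)

2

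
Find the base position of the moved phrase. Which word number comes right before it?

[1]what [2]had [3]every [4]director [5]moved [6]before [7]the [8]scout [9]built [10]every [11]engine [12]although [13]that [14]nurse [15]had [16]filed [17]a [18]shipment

5

The displaced element is "what" (word 1).
It functions as the direct object of "moved", so the gap sits immediately after word 5 ("moved").
Base order: Every director had moved what before the scout built every engine although that nurse had filed a shipment.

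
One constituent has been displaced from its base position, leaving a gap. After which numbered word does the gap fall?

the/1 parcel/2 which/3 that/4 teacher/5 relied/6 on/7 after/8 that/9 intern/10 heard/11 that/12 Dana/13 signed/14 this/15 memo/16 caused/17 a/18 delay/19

The displaced element is "the parcel" (word 2).
It functions as the object of the preposition "on" of "relied", so the gap sits immediately after word 7 ("on").
Base order: That teacher relied on the parcel after that intern heard that Dana signed this memo.

7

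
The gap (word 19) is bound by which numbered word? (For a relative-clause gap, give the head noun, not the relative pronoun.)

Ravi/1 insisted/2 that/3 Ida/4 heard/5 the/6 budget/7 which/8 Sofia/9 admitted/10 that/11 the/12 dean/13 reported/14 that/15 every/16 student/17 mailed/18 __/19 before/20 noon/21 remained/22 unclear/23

The gap at 19 is the object of "mailed", inside a relative clause.
The relative pronoun is "which" (word 8); it is bound by the head noun immediately before it.
Its filler is the head noun "budget", at word 7.

7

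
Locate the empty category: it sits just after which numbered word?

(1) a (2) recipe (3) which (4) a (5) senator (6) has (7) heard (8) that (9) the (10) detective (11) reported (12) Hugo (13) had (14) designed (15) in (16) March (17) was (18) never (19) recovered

The displaced element is "a recipe" (word 2).
It is linked across 2 clause boundaries (that → Ø).
It functions as the direct object of "designed", so the gap sits immediately after word 14 ("designed").
Base order: A senator has heard that the detective reported Hugo had designed a recipe in March.

14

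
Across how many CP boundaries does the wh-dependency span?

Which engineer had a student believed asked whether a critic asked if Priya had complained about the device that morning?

1

"which engineer" is extracted from the subject of "asked".
Boundaries crossed, outermost first: [Ø] — 1 in total.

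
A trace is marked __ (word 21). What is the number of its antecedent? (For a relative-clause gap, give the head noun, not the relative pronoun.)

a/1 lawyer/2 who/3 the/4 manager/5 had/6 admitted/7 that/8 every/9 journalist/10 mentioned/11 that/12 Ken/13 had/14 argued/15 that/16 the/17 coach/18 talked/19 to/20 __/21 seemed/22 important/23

2

The gap at 21 is the prepositional object of "talked", inside a relative clause.
The relative pronoun is "who" (word 3); it is bound by the head noun immediately before it.
Its filler is the head noun "lawyer", at word 2.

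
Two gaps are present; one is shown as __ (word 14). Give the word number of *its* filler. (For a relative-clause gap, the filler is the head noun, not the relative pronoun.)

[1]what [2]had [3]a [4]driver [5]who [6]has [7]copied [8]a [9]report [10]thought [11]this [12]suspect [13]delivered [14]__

The marked gap is the direct object of "delivered".
Its filler is the fronted wh-phrase "what", at word 1.
(The other dependency links word 4 to a gap after word 5.)

1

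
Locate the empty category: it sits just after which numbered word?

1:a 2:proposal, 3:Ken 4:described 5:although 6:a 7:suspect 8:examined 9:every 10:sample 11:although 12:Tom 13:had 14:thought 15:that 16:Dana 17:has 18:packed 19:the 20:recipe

4

The displaced element is "a proposal" (word 2).
It functions as the direct object of "described", so the gap sits immediately after word 4 ("described").
Base order: Ken described a proposal although a suspect examined every sample although Tom had thought that Dana has packed the recipe.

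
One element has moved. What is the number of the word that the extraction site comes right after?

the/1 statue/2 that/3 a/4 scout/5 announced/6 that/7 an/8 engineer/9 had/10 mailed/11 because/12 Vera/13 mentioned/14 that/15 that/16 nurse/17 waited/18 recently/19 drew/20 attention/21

The displaced element is "the statue" (word 2).
It is linked across 1 clause boundary (that).
It functions as the direct object of "mailed", so the gap sits immediately after word 11 ("mailed").
Base order: A scout announced that an engineer had mailed the statue because Vera mentioned that that nurse waited recently.

11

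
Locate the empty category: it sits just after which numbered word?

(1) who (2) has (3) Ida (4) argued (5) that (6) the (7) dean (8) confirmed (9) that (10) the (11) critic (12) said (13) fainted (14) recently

The displaced element is "who" (word 1).
It is linked across 3 clause boundaries (that → that → Ø).
It functions as the subject of "fainted", so the gap sits immediately after word 12 ("said").
Base order: Ida has argued that the dean confirmed that the critic said that who fainted recently.

12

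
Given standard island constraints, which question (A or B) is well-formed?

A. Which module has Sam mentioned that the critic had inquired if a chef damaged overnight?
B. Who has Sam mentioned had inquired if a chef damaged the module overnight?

B

In A, the wh-phrase is extracted from inside a wh-island (introduced by "if"), which blocks movement.
In B, the extraction path crosses only that-complement boundaries, which are transparent.
So B is grammatical.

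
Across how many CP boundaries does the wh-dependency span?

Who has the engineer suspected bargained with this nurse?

"who" is extracted from the subject of "bargained".
Boundaries crossed, outermost first: [Ø] — 1 in total.

1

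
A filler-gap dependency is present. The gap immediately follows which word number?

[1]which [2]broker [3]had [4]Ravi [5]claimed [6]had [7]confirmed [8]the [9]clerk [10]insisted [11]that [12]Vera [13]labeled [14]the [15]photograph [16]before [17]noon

The displaced element is "which broker" (word 2).
It is linked across 1 clause boundary (Ø).
It functions as the subject of "confirmed", so the gap sits immediately after word 5 ("claimed").
Base order: Ravi had claimed that which broker had confirmed the clerk insisted that Vera labeled the photograph before noon.

5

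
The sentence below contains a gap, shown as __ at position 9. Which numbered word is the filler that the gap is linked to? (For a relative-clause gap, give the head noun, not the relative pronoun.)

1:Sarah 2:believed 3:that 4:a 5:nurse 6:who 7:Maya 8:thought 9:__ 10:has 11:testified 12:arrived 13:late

The gap at 9 is the subject of "testified", inside a relative clause.
The relative pronoun is "who" (word 6); it is bound by the head noun immediately before it.
Its filler is the head noun "nurse", at word 5.

5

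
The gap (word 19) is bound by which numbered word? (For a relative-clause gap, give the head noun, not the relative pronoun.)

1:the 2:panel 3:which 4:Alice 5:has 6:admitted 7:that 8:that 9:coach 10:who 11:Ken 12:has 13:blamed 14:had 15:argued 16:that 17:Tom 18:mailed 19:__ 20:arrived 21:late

The gap at 19 is the object of "mailed", inside a relative clause.
The relative pronoun is "which" (word 3); it is bound by the head noun immediately before it.
Its filler is the head noun "panel", at word 2.

2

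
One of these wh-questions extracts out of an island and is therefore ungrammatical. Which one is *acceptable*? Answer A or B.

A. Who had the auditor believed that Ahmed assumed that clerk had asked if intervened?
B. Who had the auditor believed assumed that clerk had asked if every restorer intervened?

In A, the wh-phrase is extracted from inside a wh-island (introduced by "if"), which blocks movement.
In B, the extraction path crosses only that-complement boundaries, which are transparent.
So B is grammatical.

B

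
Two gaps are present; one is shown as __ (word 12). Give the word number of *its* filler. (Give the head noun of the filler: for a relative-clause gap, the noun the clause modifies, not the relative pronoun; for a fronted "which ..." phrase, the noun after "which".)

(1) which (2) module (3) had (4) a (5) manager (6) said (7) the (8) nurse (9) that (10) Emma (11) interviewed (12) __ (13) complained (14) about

The marked gap is inside the relative clause, the direct object of "interviewed".
Its filler is the head noun "nurse" (via "that"), at word 8.
(The other dependency links word 2 to a gap after word 14.)

8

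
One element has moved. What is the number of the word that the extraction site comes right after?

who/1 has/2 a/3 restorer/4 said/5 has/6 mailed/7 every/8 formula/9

5

The displaced element is "who" (word 1).
It is linked across 1 clause boundary (Ø).
It functions as the subject of "mailed", so the gap sits immediately after word 5 ("said").
Base order: A restorer has said that who has mailed every formula.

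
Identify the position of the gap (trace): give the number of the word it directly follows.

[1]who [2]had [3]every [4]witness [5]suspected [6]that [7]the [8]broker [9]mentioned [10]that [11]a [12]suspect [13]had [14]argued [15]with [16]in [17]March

The displaced element is "who" (word 1).
It is linked across 2 clause boundaries (that → that).
It functions as the object of the preposition "with" of "argued", so the gap sits immediately after word 15 ("with").
Base order: Every witness had suspected that the broker mentioned that a suspect had argued with who in March.

15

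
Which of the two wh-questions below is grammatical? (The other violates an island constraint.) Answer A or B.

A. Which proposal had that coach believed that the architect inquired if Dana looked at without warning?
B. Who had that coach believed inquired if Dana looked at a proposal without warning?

In A, the wh-phrase is extracted from inside a wh-island (introduced by "if"), which blocks movement.
In B, the extraction path crosses only that-complement boundaries, which are transparent.
So B is grammatical.

B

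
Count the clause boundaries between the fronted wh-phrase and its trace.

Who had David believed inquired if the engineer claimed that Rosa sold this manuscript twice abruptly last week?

"who" is extracted from the subject of "inquired".
Boundaries crossed, outermost first: [Ø] — 1 in total.

1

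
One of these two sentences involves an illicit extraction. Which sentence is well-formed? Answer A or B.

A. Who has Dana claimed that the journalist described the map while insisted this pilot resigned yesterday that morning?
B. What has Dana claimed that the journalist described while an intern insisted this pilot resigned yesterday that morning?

B

In A, the wh-phrase is extracted from inside an adjunct island (introduced by "while"), which blocks movement.
In B, the extraction path crosses only that-complement boundaries, which are transparent.
So B is grammatical.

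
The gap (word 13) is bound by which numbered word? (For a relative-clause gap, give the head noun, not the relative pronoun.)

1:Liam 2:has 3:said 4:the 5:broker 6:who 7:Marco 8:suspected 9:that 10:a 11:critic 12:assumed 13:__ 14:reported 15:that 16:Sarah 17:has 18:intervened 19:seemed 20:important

The gap at 13 is the subject of "reported", inside a relative clause.
The relative pronoun is "who" (word 6); it is bound by the head noun immediately before it.
Its filler is the head noun "broker", at word 5.

5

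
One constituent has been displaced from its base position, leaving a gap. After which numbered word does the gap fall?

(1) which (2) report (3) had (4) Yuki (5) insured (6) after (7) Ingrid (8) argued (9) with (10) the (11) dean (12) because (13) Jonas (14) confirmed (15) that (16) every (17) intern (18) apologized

The displaced element is "which report" (word 2).
It functions as the direct object of "insured", so the gap sits immediately after word 5 ("insured").
Base order: Yuki had insured which report after Ingrid argued with the dean because Jonas confirmed that every intern apologized.

5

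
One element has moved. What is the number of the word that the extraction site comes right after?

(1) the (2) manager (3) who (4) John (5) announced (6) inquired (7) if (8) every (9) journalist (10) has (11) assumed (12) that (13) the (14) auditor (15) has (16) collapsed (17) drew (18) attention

5

The displaced element is "the manager" (word 2).
It is linked across 1 clause boundary (Ø).
It functions as the subject of "inquired", so the gap sits immediately after word 5 ("announced").
Base order: John announced that the manager inquired if every journalist has assumed that the auditor has collapsed.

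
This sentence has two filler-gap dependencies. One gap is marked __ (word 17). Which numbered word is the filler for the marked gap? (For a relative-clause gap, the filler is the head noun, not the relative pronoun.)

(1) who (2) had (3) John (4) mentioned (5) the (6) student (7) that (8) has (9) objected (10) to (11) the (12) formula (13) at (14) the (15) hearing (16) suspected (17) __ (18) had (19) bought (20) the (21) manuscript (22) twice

1

The marked gap is the subject of "bought".
Its filler is the fronted wh-phrase "who", at word 1.
(The other dependency links word 6 to a gap after word 7.)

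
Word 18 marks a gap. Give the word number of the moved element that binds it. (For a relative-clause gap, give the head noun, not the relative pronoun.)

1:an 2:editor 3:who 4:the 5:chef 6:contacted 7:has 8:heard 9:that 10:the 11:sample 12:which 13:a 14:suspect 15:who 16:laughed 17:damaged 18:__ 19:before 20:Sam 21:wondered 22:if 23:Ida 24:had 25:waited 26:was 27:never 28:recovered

The gap at 18 is the object of "damaged", inside a relative clause.
The relative pronoun is "which" (word 12); it is bound by the head noun immediately before it.
Its filler is the head noun "sample", at word 11.

11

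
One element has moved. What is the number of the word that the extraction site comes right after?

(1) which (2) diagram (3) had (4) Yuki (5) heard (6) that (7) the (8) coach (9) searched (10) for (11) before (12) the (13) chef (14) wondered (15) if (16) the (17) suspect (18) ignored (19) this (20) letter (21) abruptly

The displaced element is "which diagram" (word 2).
It is linked across 1 clause boundary (that).
It functions as the object of the preposition "for" of "searched", so the gap sits immediately after word 10 ("for").
Base order: Yuki had heard that the coach searched for which diagram before the chef wondered if the suspect ignored this letter abruptly.

10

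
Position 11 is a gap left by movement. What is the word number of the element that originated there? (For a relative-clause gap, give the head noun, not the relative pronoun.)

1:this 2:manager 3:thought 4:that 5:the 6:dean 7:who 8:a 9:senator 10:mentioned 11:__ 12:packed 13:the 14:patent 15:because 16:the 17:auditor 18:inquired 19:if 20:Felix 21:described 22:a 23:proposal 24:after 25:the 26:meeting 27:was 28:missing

6

The gap at 11 is the subject of "packed", inside a relative clause.
The relative pronoun is "who" (word 7); it is bound by the head noun immediately before it.
Its filler is the head noun "dean", at word 6.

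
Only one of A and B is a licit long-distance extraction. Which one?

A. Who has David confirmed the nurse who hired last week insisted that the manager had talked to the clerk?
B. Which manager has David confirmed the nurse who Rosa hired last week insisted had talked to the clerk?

In A, the wh-phrase is extracted from inside a complex-NP island (relative clause) (introduced by "who"), which blocks movement.
In B, the extraction path crosses only that-complement boundaries, which are transparent.
So B is grammatical.

B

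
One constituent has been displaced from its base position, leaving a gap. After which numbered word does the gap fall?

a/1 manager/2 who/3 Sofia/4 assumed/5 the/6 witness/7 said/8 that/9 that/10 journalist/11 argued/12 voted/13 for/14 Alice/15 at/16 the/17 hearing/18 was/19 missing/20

12

The displaced element is "a manager" (word 2).
It is linked across 3 clause boundaries (Ø → that → Ø).
It functions as the subject of "voted", so the gap sits immediately after word 12 ("argued").
Base order: Sofia assumed the witness said that that journalist argued a manager voted for Alice at the hearing.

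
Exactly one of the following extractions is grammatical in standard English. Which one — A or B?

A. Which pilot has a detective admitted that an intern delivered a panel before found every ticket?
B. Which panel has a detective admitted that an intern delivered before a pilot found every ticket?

In A, the wh-phrase is extracted from inside an adjunct island (introduced by "before"), which blocks movement.
In B, the extraction path crosses only that-complement boundaries, which are transparent.
So B is grammatical.

B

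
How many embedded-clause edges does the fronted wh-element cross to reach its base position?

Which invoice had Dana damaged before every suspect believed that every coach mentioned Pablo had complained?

0

"which invoice" originates inside the matrix clause — no clause boundary is crossed.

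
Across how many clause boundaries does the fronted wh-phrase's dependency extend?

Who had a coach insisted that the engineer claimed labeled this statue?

"who" is extracted from the subject of "labeled".
Boundaries crossed, outermost first: [that], [Ø] — 2 in total.

2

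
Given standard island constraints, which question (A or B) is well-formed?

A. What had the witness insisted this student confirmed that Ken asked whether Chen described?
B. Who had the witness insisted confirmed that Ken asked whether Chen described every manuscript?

In A, the wh-phrase is extracted from inside a wh-island (introduced by "whether"), which blocks movement.
In B, the extraction path crosses only that-complement boundaries, which are transparent.
So B is grammatical.

B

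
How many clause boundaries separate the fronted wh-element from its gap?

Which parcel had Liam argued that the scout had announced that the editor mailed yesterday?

"which parcel" is extracted from the object of "mailed".
Boundaries crossed, outermost first: [that], [that] — 2 in total.

2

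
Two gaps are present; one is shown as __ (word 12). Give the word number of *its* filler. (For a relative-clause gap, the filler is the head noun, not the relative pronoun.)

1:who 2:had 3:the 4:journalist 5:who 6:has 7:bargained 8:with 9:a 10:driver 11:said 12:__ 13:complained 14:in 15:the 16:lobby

The marked gap is the subject of "complained".
Its filler is the fronted wh-phrase "who", at word 1.
(The other dependency links word 4 to a gap after word 5.)

1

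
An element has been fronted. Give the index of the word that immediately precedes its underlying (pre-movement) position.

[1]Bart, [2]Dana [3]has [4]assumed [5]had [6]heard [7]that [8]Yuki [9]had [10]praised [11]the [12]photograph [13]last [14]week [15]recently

The displaced element is "Bart" (word 1).
It is linked across 1 clause boundary (Ø).
It functions as the subject of "heard", so the gap sits immediately after word 4 ("assumed").
Base order: Dana has assumed that Bart had heard that Yuki had praised the photograph last week recently.

4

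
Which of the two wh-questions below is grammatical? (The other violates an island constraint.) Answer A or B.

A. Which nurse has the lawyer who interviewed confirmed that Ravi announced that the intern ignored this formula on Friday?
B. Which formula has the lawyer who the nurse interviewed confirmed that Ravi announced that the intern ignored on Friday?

In A, the wh-phrase is extracted from inside a complex-NP island (relative clause) (introduced by "who"), which blocks movement.
In B, the extraction path crosses only that-complement boundaries, which are transparent.
So B is grammatical.

B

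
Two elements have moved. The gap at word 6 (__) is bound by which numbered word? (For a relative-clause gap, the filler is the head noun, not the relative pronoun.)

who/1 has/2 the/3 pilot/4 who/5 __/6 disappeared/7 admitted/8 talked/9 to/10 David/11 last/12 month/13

4

The marked gap is inside the relative clause, the subject of "disappeared".
Its filler is the head noun "pilot" (via "who"), at word 4.
(The other dependency links word 1 to a gap after word 8.)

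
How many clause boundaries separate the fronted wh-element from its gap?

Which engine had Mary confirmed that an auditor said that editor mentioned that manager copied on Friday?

3

"which engine" is extracted from the object of "copied".
Boundaries crossed, outermost first: [that], [Ø], [Ø] — 3 in total.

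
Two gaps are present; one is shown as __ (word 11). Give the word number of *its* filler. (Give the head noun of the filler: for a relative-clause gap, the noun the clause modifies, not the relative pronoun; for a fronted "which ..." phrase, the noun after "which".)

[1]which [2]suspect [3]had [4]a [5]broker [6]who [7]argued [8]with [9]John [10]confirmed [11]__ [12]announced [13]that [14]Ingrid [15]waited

2

The marked gap is the subject of "announced".
Its filler is the fronted wh-phrase "which suspect", at word 2.
(The other dependency links word 5 to a gap after word 6.)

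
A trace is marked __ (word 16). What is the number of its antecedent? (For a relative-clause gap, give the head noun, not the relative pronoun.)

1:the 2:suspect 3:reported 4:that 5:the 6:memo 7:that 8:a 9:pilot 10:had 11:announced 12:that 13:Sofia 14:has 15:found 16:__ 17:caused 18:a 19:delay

The gap at 16 is the object of "found", inside a relative clause.
The relative pronoun is "that" (word 7); it is bound by the head noun immediately before it.
Its filler is the head noun "memo", at word 6.

6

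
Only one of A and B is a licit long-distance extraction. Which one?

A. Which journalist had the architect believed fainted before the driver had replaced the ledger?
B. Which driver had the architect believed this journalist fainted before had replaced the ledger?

In B, the wh-phrase is extracted from inside an adjunct island (introduced by "before"), which blocks movement.
In A, the extraction path crosses only that-complement boundaries, which are transparent.
So A is grammatical.

A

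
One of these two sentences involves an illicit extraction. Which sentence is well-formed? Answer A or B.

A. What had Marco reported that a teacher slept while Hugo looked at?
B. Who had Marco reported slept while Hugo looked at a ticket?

In A, the wh-phrase is extracted from inside an adjunct island (introduced by "while"), which blocks movement.
In B, the extraction path crosses only that-complement boundaries, which are transparent.
So B is grammatical.

B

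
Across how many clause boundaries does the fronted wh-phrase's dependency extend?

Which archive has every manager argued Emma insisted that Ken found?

"which archive" is extracted from the object of "found".
Boundaries crossed, outermost first: [Ø], [that] — 2 in total.

2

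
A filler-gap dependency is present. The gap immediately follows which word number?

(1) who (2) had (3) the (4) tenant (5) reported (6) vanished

The displaced element is "who" (word 1).
It is linked across 1 clause boundary (Ø).
It functions as the subject of "vanished", so the gap sits immediately after word 5 ("reported").
Base order: The tenant had reported that who vanished.

5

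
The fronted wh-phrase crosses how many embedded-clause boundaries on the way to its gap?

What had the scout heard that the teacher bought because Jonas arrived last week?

"what" is extracted from the object of "bought".
Boundaries crossed, outermost first: [that] — 1 in total.

1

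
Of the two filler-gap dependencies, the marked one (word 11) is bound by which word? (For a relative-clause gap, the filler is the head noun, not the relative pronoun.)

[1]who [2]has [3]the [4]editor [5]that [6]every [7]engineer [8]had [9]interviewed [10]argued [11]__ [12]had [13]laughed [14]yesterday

1

The marked gap is the subject of "laughed".
Its filler is the fronted wh-phrase "who", at word 1.
(The other dependency links word 4 to a gap after word 9.)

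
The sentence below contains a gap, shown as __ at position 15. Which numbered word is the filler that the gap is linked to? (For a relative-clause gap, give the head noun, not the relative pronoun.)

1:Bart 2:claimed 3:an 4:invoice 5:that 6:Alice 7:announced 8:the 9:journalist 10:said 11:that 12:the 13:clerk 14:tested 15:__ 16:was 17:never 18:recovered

The gap at 15 is the object of "tested", inside a relative clause.
The relative pronoun is "that" (word 5); it is bound by the head noun immediately before it.
Its filler is the head noun "invoice", at word 4.

4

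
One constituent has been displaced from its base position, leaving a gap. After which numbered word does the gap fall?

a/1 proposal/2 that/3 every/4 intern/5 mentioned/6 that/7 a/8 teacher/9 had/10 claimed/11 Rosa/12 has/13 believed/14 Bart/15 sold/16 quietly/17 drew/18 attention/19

16

The displaced element is "a proposal" (word 2).
It is linked across 3 clause boundaries (that → Ø → Ø).
It functions as the direct object of "sold", so the gap sits immediately after word 16 ("sold").
Base order: Every intern mentioned that a teacher had claimed Rosa has believed Bart sold a proposal quietly.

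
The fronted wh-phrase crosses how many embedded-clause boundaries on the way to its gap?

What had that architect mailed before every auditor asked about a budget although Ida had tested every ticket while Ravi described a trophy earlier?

0

"what" originates inside the matrix clause — no clause boundary is crossed.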